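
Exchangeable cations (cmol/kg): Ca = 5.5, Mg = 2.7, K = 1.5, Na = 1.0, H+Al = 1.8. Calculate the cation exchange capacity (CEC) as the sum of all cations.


Step 1: CEC = Ca + Mg + K + Na + (H+Al)
Step 2: CEC = 5.5 + 2.7 + 1.5 + 1.0 + 1.8
Step 3: CEC = 12.5 cmol/kg

12.5


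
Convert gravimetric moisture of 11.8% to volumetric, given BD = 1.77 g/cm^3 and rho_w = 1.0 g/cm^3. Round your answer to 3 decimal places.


Step 1: theta = (w / 100) * BD / rho_w
Step 2: theta = (11.8 / 100) * 1.77 / 1.0
Step 3: theta = 0.118 * 1.77
Step 4: theta = 0.209

0.209


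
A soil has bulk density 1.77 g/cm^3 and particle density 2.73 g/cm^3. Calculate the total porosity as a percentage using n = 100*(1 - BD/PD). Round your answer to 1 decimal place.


Step 1: Formula: n = 100 * (1 - BD / PD)
Step 2: n = 100 * (1 - 1.77 / 2.73)
Step 3: n = 100 * (1 - 0.64835)
Step 4: n = 35.2%

35.2


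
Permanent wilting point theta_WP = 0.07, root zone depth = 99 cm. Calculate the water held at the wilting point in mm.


Step 1: Water (mm) = theta_WP * depth * 10
Step 2: Water = 0.07 * 99 * 10
Step 3: Water = 69.3 mm

69.3


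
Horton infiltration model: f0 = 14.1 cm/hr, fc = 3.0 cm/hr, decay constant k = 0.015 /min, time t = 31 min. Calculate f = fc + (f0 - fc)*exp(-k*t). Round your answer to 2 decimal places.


Step 1: f = fc + (f0 - fc) * exp(-k * t)
Step 2: exp(-0.015 * 31) = 0.628135
Step 3: f = 3.0 + (14.1 - 3.0) * 0.628135
Step 4: f = 3.0 + 11.1 * 0.628135
Step 5: f = 9.97 cm/hr

9.97


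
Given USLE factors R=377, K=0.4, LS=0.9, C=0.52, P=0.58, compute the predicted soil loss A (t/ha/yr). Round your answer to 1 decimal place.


Step 1: A = R * K * LS * C * P
Step 2: R * K = 377 * 0.4 = 150.8
Step 3: (R*K) * LS = 150.8 * 0.9 = 135.72
Step 4: * C * P = 135.72 * 0.52 * 0.58 = 40.9
Step 5: A = 40.9 t/(ha*yr)

40.9


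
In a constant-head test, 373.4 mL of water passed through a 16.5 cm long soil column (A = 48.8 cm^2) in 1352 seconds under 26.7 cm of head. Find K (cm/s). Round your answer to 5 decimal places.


Step 1: K = Q * L / (A * t * h)
Step 2: Numerator = 373.4 * 16.5 = 6161.1
Step 3: Denominator = 48.8 * 1352 * 26.7 = 1761601.92
Step 4: K = 6161.1 / 1761601.92 = 0.0035 cm/s

0.0035


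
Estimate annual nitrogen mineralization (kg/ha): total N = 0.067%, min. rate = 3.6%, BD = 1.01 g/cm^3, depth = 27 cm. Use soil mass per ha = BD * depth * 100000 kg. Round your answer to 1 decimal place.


Step 1: Soil mass per ha = BD * depth * 100000 = 1.01 * 27 * 100000 = 2727000 kg
Step 2: Total N pool = soil mass * N%/100 = 2727000 * 0.067/100 = 1827.09 kg/ha
Step 3: N mineralized = N pool * rate%/100 = 1827.09 * 3.6/100 = 65.8 kg/ha/yr

65.8


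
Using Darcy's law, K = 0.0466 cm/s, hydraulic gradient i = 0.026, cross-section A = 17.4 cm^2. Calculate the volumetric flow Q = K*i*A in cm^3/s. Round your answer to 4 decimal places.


Step 1: Apply Darcy's law: Q = K * i * A
Step 2: Q = 0.0466 * 0.026 * 17.4
Step 3: Q = 0.0211 cm^3/s

0.0211


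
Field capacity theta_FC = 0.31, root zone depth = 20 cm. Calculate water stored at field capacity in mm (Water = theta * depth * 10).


Step 1: Water (mm) = theta_FC * depth (cm) * 10
Step 2: Water = 0.31 * 20 * 10
Step 3: Water = 62.0 mm

62.0


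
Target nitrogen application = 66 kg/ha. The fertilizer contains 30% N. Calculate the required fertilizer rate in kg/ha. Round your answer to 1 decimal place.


Step 1: Fertilizer rate = target N / (N content / 100)
Step 2: Rate = 66 / (30 / 100)
Step 3: Rate = 66 / 0.3
Step 4: Rate = 220.0 kg/ha

220.0


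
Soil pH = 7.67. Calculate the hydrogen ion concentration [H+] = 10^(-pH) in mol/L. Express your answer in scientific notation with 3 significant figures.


Step 1: [H+] = 10^(-pH)
Step 2: [H+] = 10^(-7.67)
Step 3: [H+] = 2.14e-08 mol/L

2.14e-08


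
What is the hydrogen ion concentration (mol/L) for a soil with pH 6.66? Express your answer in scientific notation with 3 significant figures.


Step 1: [H+] = 10^(-pH)
Step 2: [H+] = 10^(-6.66)
Step 3: [H+] = 2.19e-07 mol/L

2.19e-07


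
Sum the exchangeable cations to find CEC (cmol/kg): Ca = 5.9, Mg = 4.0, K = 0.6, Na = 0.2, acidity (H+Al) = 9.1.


Step 1: CEC = Ca + Mg + K + Na + (H+Al)
Step 2: CEC = 5.9 + 4.0 + 0.6 + 0.2 + 9.1
Step 3: CEC = 19.8 cmol/kg

19.8


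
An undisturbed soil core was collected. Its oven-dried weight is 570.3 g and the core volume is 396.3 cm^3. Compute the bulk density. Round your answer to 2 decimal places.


Step 1: Identify the formula: BD = dry mass / volume
Step 2: Substitute values: BD = 570.3 / 396.3
Step 3: BD = 1.44 g/cm^3

1.44


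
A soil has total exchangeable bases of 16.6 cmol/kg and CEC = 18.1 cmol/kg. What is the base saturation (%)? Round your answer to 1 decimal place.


Step 1: BS = 100 * (sum of bases) / CEC
Step 2: BS = 100 * 16.6 / 18.1
Step 3: BS = 91.7%

91.7


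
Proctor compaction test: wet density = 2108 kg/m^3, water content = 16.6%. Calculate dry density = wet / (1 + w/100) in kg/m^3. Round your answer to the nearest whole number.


Step 1: Dry density = wet density / (1 + w/100)
Step 2: Dry density = 2108 / (1 + 16.6/100)
Step 3: Dry density = 2108 / 1.166
Step 4: Dry density = 1808 kg/m^3

1808


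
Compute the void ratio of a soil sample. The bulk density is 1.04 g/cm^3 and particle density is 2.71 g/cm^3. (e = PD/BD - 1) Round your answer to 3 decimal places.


Step 1: e = PD / BD - 1
Step 2: e = 2.71 / 1.04 - 1
Step 3: e = 2.60577 - 1
Step 4: e = 1.606

1.606


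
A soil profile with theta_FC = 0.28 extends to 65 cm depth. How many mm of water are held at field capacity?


Step 1: Water (mm) = theta_FC * depth (cm) * 10
Step 2: Water = 0.28 * 65 * 10
Step 3: Water = 182.0 mm

182.0


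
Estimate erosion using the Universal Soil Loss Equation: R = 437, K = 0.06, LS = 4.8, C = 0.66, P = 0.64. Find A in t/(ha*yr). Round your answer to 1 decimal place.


Step 1: A = R * K * LS * C * P
Step 2: R * K = 437 * 0.06 = 26.22
Step 3: (R*K) * LS = 26.22 * 4.8 = 125.856
Step 4: * C * P = 125.856 * 0.66 * 0.64 = 53.2
Step 5: A = 53.2 t/(ha*yr)

53.2


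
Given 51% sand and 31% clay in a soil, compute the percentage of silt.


Step 1: sand + silt + clay = 100%
Step 2: silt = 100 - sand - clay
Step 3: silt = 100 - 51 - 31
Step 4: silt = 18%

18


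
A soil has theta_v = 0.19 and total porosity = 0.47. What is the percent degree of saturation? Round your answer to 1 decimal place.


Step 1: S = 100 * theta_v / n
Step 2: S = 100 * 0.19 / 0.47
Step 3: S = 40.4%

40.4


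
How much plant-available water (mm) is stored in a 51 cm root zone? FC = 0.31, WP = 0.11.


Step 1: Available water = (FC - WP) * depth * 10
Step 2: AW = (0.31 - 0.11) * 51 * 10
Step 3: AW = 0.2 * 51 * 10
Step 4: AW = 102.0 mm

102.0


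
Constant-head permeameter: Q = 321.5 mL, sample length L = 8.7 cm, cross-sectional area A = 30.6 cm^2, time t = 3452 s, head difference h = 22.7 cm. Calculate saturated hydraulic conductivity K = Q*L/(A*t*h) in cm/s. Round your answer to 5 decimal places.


Step 1: K = Q * L / (A * t * h)
Step 2: Numerator = 321.5 * 8.7 = 2797.05
Step 3: Denominator = 30.6 * 3452 * 22.7 = 2397828.24
Step 4: K = 2797.05 / 2397828.24 = 0.00117 cm/s

0.00117


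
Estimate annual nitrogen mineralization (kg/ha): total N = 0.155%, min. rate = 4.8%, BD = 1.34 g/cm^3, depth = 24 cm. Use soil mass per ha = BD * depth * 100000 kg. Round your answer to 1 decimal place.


Step 1: Soil mass per ha = BD * depth * 100000 = 1.34 * 24 * 100000 = 3216000 kg
Step 2: Total N pool = soil mass * N%/100 = 3216000 * 0.155/100 = 4984.8 kg/ha
Step 3: N mineralized = N pool * rate%/100 = 4984.8 * 4.8/100 = 239.3 kg/ha/yr

239.3


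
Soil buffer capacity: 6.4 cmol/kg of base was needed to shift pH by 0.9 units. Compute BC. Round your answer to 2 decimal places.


Step 1: BC = change in base / change in pH
Step 2: BC = 6.4 / 0.9
Step 3: BC = 7.11 cmol/(kg*pH unit)

7.11


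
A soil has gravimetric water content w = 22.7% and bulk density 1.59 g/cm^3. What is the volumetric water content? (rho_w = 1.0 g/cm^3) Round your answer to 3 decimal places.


Step 1: theta = (w / 100) * BD / rho_w
Step 2: theta = (22.7 / 100) * 1.59 / 1.0
Step 3: theta = 0.227 * 1.59
Step 4: theta = 0.361

0.361


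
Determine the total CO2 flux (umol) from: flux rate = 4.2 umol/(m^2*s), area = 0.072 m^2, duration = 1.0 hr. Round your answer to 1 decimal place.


Step 1: Convert time to seconds: 1.0 hr * 3600 = 3600.0 s
Step 2: Total = flux * area * time_s
Step 3: Total = 4.2 * 0.072 * 3600.0
Step 4: Total = 1088.6 umol

1088.6


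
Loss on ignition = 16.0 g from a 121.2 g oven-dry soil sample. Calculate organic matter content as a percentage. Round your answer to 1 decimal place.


Step 1: OM% = 100 * LOI / sample mass
Step 2: OM = 100 * 16.0 / 121.2
Step 3: OM = 13.2%

13.2


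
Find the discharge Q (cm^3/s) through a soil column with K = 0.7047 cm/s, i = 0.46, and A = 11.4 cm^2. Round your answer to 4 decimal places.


Step 1: Apply Darcy's law: Q = K * i * A
Step 2: Q = 0.7047 * 0.46 * 11.4
Step 3: Q = 3.6954 cm^3/s

3.6954


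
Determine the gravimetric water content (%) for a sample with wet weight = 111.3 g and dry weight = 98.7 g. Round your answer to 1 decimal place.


Step 1: Water mass = wet - dry = 111.3 - 98.7 = 12.6 g
Step 2: w = 100 * water mass / dry mass
Step 3: w = 100 * 12.6 / 98.7 = 12.8%

12.8


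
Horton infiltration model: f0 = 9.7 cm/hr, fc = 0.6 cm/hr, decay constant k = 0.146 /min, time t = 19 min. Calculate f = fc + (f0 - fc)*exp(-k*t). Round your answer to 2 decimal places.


Step 1: f = fc + (f0 - fc) * exp(-k * t)
Step 2: exp(-0.146 * 19) = 0.062412
Step 3: f = 0.6 + (9.7 - 0.6) * 0.062412
Step 4: f = 0.6 + 9.1 * 0.062412
Step 5: f = 1.17 cm/hr

1.17


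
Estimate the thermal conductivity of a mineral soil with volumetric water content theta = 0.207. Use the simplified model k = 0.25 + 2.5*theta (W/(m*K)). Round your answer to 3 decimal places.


Step 1: k = 0.25 + 2.5 * theta
Step 2: k = 0.25 + 2.5 * 0.207
Step 3: k = 0.25 + 0.518
Step 4: k = 0.768 W/(m*K)

0.768


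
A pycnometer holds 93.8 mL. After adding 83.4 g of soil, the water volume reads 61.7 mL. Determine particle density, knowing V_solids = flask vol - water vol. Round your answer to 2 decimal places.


Step 1: Volume of solids = flask volume - water volume with soil
Step 2: V_solids = 93.8 - 61.7 = 32.1 mL
Step 3: Particle density = mass / V_solids = 83.4 / 32.1 = 2.6 g/cm^3

2.6


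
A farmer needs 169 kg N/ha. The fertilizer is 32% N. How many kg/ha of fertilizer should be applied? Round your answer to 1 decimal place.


Step 1: Fertilizer rate = target N / (N content / 100)
Step 2: Rate = 169 / (32 / 100)
Step 3: Rate = 169 / 0.32
Step 4: Rate = 528.1 kg/ha

528.1


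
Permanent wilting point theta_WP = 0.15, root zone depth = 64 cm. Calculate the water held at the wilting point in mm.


Step 1: Water (mm) = theta_WP * depth * 10
Step 2: Water = 0.15 * 64 * 10
Step 3: Water = 96.0 mm

96.0


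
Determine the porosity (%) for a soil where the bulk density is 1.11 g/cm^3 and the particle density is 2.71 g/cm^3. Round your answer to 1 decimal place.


Step 1: Formula: n = 100 * (1 - BD / PD)
Step 2: n = 100 * (1 - 1.11 / 2.71)
Step 3: n = 100 * (1 - 0.40959)
Step 4: n = 59.0%

59.0


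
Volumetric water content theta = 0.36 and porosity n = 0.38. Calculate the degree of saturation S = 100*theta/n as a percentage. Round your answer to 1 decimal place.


Step 1: S = 100 * theta_v / n
Step 2: S = 100 * 0.36 / 0.38
Step 3: S = 94.7%

94.7


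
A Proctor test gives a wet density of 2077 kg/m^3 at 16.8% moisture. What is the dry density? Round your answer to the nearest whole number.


Step 1: Dry density = wet density / (1 + w/100)
Step 2: Dry density = 2077 / (1 + 16.8/100)
Step 3: Dry density = 2077 / 1.168
Step 4: Dry density = 1778 kg/m^3

1778


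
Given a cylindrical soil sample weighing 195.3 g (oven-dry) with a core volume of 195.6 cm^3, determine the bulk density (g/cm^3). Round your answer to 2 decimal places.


Step 1: Identify the formula: BD = dry mass / volume
Step 2: Substitute values: BD = 195.3 / 195.6
Step 3: BD = 1.0 g/cm^3

1.0


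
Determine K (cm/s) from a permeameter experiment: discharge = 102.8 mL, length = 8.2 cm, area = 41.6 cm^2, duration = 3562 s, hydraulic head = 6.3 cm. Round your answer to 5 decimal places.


Step 1: K = Q * L / (A * t * h)
Step 2: Numerator = 102.8 * 8.2 = 842.96
Step 3: Denominator = 41.6 * 3562 * 6.3 = 933528.96
Step 4: K = 842.96 / 933528.96 = 0.0009 cm/s

0.0009


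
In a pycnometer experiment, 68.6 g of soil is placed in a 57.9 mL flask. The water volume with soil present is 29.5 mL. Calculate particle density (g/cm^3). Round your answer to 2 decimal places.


Step 1: Volume of solids = flask volume - water volume with soil
Step 2: V_solids = 57.9 - 29.5 = 28.4 mL
Step 3: Particle density = mass / V_solids = 68.6 / 28.4 = 2.42 g/cm^3

2.42


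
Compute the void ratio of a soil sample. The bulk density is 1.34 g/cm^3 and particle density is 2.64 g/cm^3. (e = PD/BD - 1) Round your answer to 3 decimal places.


Step 1: e = PD / BD - 1
Step 2: e = 2.64 / 1.34 - 1
Step 3: e = 1.97015 - 1
Step 4: e = 0.97

0.97


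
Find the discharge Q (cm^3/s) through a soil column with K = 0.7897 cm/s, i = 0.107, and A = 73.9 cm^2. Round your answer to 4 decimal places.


Step 1: Apply Darcy's law: Q = K * i * A
Step 2: Q = 0.7897 * 0.107 * 73.9
Step 3: Q = 6.2444 cm^3/s

6.2444


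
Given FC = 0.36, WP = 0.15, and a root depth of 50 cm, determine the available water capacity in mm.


Step 1: Available water = (FC - WP) * depth * 10
Step 2: AW = (0.36 - 0.15) * 50 * 10
Step 3: AW = 0.21 * 50 * 10
Step 4: AW = 105.0 mm

105.0


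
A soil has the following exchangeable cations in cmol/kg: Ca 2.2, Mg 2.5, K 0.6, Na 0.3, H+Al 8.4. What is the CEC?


Step 1: CEC = Ca + Mg + K + Na + (H+Al)
Step 2: CEC = 2.2 + 2.5 + 0.6 + 0.3 + 8.4
Step 3: CEC = 14.0 cmol/kg

14.0


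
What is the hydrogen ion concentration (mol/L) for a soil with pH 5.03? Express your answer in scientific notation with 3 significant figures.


Step 1: [H+] = 10^(-pH)
Step 2: [H+] = 10^(-5.03)
Step 3: [H+] = 9.33e-06 mol/L

9.33e-06


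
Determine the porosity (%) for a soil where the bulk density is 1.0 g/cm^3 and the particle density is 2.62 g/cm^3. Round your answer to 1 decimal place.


Step 1: Formula: n = 100 * (1 - BD / PD)
Step 2: n = 100 * (1 - 1.0 / 2.62)
Step 3: n = 100 * (1 - 0.38168)
Step 4: n = 61.8%

61.8


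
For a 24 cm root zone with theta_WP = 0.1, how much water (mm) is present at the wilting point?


Step 1: Water (mm) = theta_WP * depth * 10
Step 2: Water = 0.1 * 24 * 10
Step 3: Water = 24.0 mm

24.0


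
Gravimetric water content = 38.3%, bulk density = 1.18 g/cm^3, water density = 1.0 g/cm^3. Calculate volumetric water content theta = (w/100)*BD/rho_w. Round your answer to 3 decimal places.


Step 1: theta = (w / 100) * BD / rho_w
Step 2: theta = (38.3 / 100) * 1.18 / 1.0
Step 3: theta = 0.383 * 1.18
Step 4: theta = 0.452

0.452


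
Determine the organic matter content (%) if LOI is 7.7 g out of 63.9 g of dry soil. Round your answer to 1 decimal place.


Step 1: OM% = 100 * LOI / sample mass
Step 2: OM = 100 * 7.7 / 63.9
Step 3: OM = 12.1%

12.1


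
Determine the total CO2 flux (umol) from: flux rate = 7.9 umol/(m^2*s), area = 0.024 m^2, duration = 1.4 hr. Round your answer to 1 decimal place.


Step 1: Convert time to seconds: 1.4 hr * 3600 = 5040.0 s
Step 2: Total = flux * area * time_s
Step 3: Total = 7.9 * 0.024 * 5040.0
Step 4: Total = 955.6 umol

955.6


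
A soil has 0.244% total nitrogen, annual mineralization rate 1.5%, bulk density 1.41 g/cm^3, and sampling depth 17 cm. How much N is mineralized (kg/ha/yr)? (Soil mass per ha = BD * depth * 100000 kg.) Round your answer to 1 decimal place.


Step 1: Soil mass per ha = BD * depth * 100000 = 1.41 * 17 * 100000 = 2397000 kg
Step 2: Total N pool = soil mass * N%/100 = 2397000 * 0.244/100 = 5848.68 kg/ha
Step 3: N mineralized = N pool * rate%/100 = 5848.68 * 1.5/100 = 87.7 kg/ha/yr

87.7


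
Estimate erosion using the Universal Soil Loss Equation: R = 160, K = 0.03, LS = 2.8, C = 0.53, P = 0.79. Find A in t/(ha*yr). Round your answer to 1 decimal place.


Step 1: A = R * K * LS * C * P
Step 2: R * K = 160 * 0.03 = 4.8
Step 3: (R*K) * LS = 4.8 * 2.8 = 13.44
Step 4: * C * P = 13.44 * 0.53 * 0.79 = 5.6
Step 5: A = 5.6 t/(ha*yr)

5.6


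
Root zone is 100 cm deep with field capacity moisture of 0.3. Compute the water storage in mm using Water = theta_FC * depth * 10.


Step 1: Water (mm) = theta_FC * depth (cm) * 10
Step 2: Water = 0.3 * 100 * 10
Step 3: Water = 300.0 mm

300.0


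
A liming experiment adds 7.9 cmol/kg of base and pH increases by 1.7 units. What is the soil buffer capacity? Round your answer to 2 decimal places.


Step 1: BC = change in base / change in pH
Step 2: BC = 7.9 / 1.7
Step 3: BC = 4.65 cmol/(kg*pH unit)

4.65


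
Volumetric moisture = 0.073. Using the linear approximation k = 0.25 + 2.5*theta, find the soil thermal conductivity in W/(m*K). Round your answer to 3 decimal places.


Step 1: k = 0.25 + 2.5 * theta
Step 2: k = 0.25 + 2.5 * 0.073
Step 3: k = 0.25 + 0.183
Step 4: k = 0.433 W/(m*K)

0.433


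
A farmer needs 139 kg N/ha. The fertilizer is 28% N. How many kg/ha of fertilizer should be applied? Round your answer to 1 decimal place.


Step 1: Fertilizer rate = target N / (N content / 100)
Step 2: Rate = 139 / (28 / 100)
Step 3: Rate = 139 / 0.28
Step 4: Rate = 496.4 kg/ha

496.4


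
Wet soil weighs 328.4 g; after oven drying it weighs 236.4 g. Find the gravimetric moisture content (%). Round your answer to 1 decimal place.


Step 1: Water mass = wet - dry = 328.4 - 236.4 = 92.0 g
Step 2: w = 100 * water mass / dry mass
Step 3: w = 100 * 92.0 / 236.4 = 38.9%

38.9


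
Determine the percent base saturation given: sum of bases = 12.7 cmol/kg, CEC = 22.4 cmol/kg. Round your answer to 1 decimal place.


Step 1: BS = 100 * (sum of bases) / CEC
Step 2: BS = 100 * 12.7 / 22.4
Step 3: BS = 56.7%

56.7


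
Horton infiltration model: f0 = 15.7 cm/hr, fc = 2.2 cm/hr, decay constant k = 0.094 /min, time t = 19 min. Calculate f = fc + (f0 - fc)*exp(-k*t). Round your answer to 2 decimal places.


Step 1: f = fc + (f0 - fc) * exp(-k * t)
Step 2: exp(-0.094 * 19) = 0.167629
Step 3: f = 2.2 + (15.7 - 2.2) * 0.167629
Step 4: f = 2.2 + 13.5 * 0.167629
Step 5: f = 4.46 cm/hr

4.46


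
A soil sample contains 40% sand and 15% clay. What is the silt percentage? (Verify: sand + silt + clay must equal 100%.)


Step 1: sand + silt + clay = 100%
Step 2: silt = 100 - sand - clay
Step 3: silt = 100 - 40 - 15
Step 4: silt = 45%

45


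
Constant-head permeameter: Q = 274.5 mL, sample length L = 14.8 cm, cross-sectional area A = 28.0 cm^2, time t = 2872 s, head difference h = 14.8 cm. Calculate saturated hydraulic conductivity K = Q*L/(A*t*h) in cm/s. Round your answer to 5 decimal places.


Step 1: K = Q * L / (A * t * h)
Step 2: Numerator = 274.5 * 14.8 = 4062.6
Step 3: Denominator = 28.0 * 2872 * 14.8 = 1190156.8
Step 4: K = 4062.6 / 1190156.8 = 0.00341 cm/s

0.00341


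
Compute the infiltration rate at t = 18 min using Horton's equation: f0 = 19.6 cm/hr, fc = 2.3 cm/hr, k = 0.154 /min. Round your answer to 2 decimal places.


Step 1: f = fc + (f0 - fc) * exp(-k * t)
Step 2: exp(-0.154 * 18) = 0.062537
Step 3: f = 2.3 + (19.6 - 2.3) * 0.062537
Step 4: f = 2.3 + 17.3 * 0.062537
Step 5: f = 3.38 cm/hr

3.38


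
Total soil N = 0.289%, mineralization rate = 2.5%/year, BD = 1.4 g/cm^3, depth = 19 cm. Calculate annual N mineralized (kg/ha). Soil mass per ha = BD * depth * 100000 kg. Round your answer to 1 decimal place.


Step 1: Soil mass per ha = BD * depth * 100000 = 1.4 * 19 * 100000 = 2660000 kg
Step 2: Total N pool = soil mass * N%/100 = 2660000 * 0.289/100 = 7687.4 kg/ha
Step 3: N mineralized = N pool * rate%/100 = 7687.4 * 2.5/100 = 192.2 kg/ha/yr

192.2


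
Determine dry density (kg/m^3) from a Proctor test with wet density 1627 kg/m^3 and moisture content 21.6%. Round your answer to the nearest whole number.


Step 1: Dry density = wet density / (1 + w/100)
Step 2: Dry density = 1627 / (1 + 21.6/100)
Step 3: Dry density = 1627 / 1.216
Step 4: Dry density = 1338 kg/m^3

1338


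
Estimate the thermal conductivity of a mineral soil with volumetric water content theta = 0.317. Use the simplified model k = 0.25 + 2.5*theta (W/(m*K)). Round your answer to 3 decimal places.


Step 1: k = 0.25 + 2.5 * theta
Step 2: k = 0.25 + 2.5 * 0.317
Step 3: k = 0.25 + 0.793
Step 4: k = 1.043 W/(m*K)

1.043


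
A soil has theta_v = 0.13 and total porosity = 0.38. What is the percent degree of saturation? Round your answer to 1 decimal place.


Step 1: S = 100 * theta_v / n
Step 2: S = 100 * 0.13 / 0.38
Step 3: S = 34.2%

34.2


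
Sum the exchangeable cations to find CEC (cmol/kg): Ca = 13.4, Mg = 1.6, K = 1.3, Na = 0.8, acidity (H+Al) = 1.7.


Step 1: CEC = Ca + Mg + K + Na + (H+Al)
Step 2: CEC = 13.4 + 1.6 + 1.3 + 0.8 + 1.7
Step 3: CEC = 18.8 cmol/kg

18.8


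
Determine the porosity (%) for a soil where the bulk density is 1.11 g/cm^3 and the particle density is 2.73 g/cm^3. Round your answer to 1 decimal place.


Step 1: Formula: n = 100 * (1 - BD / PD)
Step 2: n = 100 * (1 - 1.11 / 2.73)
Step 3: n = 100 * (1 - 0.40659)
Step 4: n = 59.3%

59.3


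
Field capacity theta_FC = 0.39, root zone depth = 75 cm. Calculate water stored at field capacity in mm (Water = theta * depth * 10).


Step 1: Water (mm) = theta_FC * depth (cm) * 10
Step 2: Water = 0.39 * 75 * 10
Step 3: Water = 292.5 mm

292.5


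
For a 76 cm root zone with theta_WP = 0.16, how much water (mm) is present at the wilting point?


Step 1: Water (mm) = theta_WP * depth * 10
Step 2: Water = 0.16 * 76 * 10
Step 3: Water = 121.6 mm

121.6


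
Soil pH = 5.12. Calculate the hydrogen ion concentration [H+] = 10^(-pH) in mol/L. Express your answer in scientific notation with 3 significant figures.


Step 1: [H+] = 10^(-pH)
Step 2: [H+] = 10^(-5.12)
Step 3: [H+] = 7.59e-06 mol/L

7.59e-06


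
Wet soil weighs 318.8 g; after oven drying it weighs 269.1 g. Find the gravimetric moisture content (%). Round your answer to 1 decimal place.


Step 1: Water mass = wet - dry = 318.8 - 269.1 = 49.7 g
Step 2: w = 100 * water mass / dry mass
Step 3: w = 100 * 49.7 / 269.1 = 18.5%

18.5


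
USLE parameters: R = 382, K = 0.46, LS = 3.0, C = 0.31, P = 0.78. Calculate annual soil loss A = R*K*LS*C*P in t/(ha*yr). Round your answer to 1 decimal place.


Step 1: A = R * K * LS * C * P
Step 2: R * K = 382 * 0.46 = 175.72
Step 3: (R*K) * LS = 175.72 * 3.0 = 527.16
Step 4: * C * P = 527.16 * 0.31 * 0.78 = 127.5
Step 5: A = 127.5 t/(ha*yr)

127.5


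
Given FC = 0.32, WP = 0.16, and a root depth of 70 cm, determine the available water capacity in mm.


Step 1: Available water = (FC - WP) * depth * 10
Step 2: AW = (0.32 - 0.16) * 70 * 10
Step 3: AW = 0.16 * 70 * 10
Step 4: AW = 112.0 mm

112.0


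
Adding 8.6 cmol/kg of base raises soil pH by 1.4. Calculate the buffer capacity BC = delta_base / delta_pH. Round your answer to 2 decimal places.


Step 1: BC = change in base / change in pH
Step 2: BC = 8.6 / 1.4
Step 3: BC = 6.14 cmol/(kg*pH unit)

6.14


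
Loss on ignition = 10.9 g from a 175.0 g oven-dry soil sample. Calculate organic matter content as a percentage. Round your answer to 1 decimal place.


Step 1: OM% = 100 * LOI / sample mass
Step 2: OM = 100 * 10.9 / 175.0
Step 3: OM = 6.2%

6.2


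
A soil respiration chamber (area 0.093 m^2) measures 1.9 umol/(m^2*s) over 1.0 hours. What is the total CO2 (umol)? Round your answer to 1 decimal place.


Step 1: Convert time to seconds: 1.0 hr * 3600 = 3600.0 s
Step 2: Total = flux * area * time_s
Step 3: Total = 1.9 * 0.093 * 3600.0
Step 4: Total = 636.1 umol

636.1


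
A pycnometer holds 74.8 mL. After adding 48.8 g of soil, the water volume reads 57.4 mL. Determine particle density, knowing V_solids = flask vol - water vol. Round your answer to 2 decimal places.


Step 1: Volume of solids = flask volume - water volume with soil
Step 2: V_solids = 74.8 - 57.4 = 17.4 mL
Step 3: Particle density = mass / V_solids = 48.8 / 17.4 = 2.8 g/cm^3

2.8


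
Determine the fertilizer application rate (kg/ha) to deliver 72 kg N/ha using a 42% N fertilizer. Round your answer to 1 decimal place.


Step 1: Fertilizer rate = target N / (N content / 100)
Step 2: Rate = 72 / (42 / 100)
Step 3: Rate = 72 / 0.42
Step 4: Rate = 171.4 kg/ha

171.4


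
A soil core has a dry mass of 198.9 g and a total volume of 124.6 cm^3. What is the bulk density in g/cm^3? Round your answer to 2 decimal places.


Step 1: Identify the formula: BD = dry mass / volume
Step 2: Substitute values: BD = 198.9 / 124.6
Step 3: BD = 1.6 g/cm^3

1.6


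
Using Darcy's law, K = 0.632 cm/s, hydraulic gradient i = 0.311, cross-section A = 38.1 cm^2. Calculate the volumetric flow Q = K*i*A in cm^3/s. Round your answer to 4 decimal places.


Step 1: Apply Darcy's law: Q = K * i * A
Step 2: Q = 0.632 * 0.311 * 38.1
Step 3: Q = 7.4886 cm^3/s

7.4886


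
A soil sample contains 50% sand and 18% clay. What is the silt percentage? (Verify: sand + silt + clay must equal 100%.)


Step 1: sand + silt + clay = 100%
Step 2: silt = 100 - sand - clay
Step 3: silt = 100 - 50 - 18
Step 4: silt = 32%

32


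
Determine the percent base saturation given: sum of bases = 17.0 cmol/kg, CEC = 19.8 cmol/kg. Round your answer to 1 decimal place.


Step 1: BS = 100 * (sum of bases) / CEC
Step 2: BS = 100 * 17.0 / 19.8
Step 3: BS = 85.9%

85.9


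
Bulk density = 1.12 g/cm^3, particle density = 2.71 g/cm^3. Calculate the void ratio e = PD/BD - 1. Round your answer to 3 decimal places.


Step 1: e = PD / BD - 1
Step 2: e = 2.71 / 1.12 - 1
Step 3: e = 2.41964 - 1
Step 4: e = 1.42

1.42


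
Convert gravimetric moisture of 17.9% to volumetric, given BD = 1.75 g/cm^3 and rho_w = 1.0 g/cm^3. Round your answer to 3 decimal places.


Step 1: theta = (w / 100) * BD / rho_w
Step 2: theta = (17.9 / 100) * 1.75 / 1.0
Step 3: theta = 0.179 * 1.75
Step 4: theta = 0.313

0.313


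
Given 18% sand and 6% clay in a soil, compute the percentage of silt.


Step 1: sand + silt + clay = 100%
Step 2: silt = 100 - sand - clay
Step 3: silt = 100 - 18 - 6
Step 4: silt = 76%

76


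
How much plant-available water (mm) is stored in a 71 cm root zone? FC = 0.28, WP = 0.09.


Step 1: Available water = (FC - WP) * depth * 10
Step 2: AW = (0.28 - 0.09) * 71 * 10
Step 3: AW = 0.19 * 71 * 10
Step 4: AW = 134.9 mm

134.9


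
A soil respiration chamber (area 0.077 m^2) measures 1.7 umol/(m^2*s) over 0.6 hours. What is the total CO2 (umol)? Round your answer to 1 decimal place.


Step 1: Convert time to seconds: 0.6 hr * 3600 = 2160.0 s
Step 2: Total = flux * area * time_s
Step 3: Total = 1.7 * 0.077 * 2160.0
Step 4: Total = 282.7 umol

282.7


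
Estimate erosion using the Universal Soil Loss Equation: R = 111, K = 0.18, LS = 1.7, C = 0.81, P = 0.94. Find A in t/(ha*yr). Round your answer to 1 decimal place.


Step 1: A = R * K * LS * C * P
Step 2: R * K = 111 * 0.18 = 19.98
Step 3: (R*K) * LS = 19.98 * 1.7 = 33.966
Step 4: * C * P = 33.966 * 0.81 * 0.94 = 25.9
Step 5: A = 25.9 t/(ha*yr)

25.9


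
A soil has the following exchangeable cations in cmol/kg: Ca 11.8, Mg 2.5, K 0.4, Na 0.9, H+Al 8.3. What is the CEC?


Step 1: CEC = Ca + Mg + K + Na + (H+Al)
Step 2: CEC = 11.8 + 2.5 + 0.4 + 0.9 + 8.3
Step 3: CEC = 23.9 cmol/kg

23.9


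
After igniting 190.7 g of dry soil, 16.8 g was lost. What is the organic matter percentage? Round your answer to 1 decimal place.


Step 1: OM% = 100 * LOI / sample mass
Step 2: OM = 100 * 16.8 / 190.7
Step 3: OM = 8.8%

8.8


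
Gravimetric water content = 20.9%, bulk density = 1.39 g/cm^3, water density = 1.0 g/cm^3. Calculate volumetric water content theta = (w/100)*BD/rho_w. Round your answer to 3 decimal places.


Step 1: theta = (w / 100) * BD / rho_w
Step 2: theta = (20.9 / 100) * 1.39 / 1.0
Step 3: theta = 0.209 * 1.39
Step 4: theta = 0.291

0.291


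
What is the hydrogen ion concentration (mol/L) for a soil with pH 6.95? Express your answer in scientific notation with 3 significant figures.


Step 1: [H+] = 10^(-pH)
Step 2: [H+] = 10^(-6.95)
Step 3: [H+] = 1.12e-07 mol/L

1.12e-07


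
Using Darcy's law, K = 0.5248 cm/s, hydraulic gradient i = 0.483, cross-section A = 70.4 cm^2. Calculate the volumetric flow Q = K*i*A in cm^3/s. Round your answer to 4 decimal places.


Step 1: Apply Darcy's law: Q = K * i * A
Step 2: Q = 0.5248 * 0.483 * 70.4
Step 3: Q = 17.8449 cm^3/s

17.8449


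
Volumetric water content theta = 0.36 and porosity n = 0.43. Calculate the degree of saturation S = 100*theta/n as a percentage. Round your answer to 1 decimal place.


Step 1: S = 100 * theta_v / n
Step 2: S = 100 * 0.36 / 0.43
Step 3: S = 83.7%

83.7


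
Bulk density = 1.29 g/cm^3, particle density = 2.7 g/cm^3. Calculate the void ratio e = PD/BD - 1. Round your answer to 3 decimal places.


Step 1: e = PD / BD - 1
Step 2: e = 2.7 / 1.29 - 1
Step 3: e = 2.09302 - 1
Step 4: e = 1.093

1.093


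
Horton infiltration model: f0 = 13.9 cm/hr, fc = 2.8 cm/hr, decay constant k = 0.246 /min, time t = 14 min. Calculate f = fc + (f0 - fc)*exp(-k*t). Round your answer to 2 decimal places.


Step 1: f = fc + (f0 - fc) * exp(-k * t)
Step 2: exp(-0.246 * 14) = 0.031937
Step 3: f = 2.8 + (13.9 - 2.8) * 0.031937
Step 4: f = 2.8 + 11.1 * 0.031937
Step 5: f = 3.15 cm/hr

3.15


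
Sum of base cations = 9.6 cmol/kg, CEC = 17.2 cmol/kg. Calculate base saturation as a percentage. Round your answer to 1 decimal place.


Step 1: BS = 100 * (sum of bases) / CEC
Step 2: BS = 100 * 9.6 / 17.2
Step 3: BS = 55.8%

55.8


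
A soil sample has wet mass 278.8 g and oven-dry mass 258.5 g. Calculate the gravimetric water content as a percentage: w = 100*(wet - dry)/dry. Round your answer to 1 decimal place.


Step 1: Water mass = wet - dry = 278.8 - 258.5 = 20.3 g
Step 2: w = 100 * water mass / dry mass
Step 3: w = 100 * 20.3 / 258.5 = 7.9%

7.9


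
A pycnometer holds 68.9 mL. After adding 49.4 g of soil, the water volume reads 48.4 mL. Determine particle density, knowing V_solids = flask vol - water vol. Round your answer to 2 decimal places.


Step 1: Volume of solids = flask volume - water volume with soil
Step 2: V_solids = 68.9 - 48.4 = 20.5 mL
Step 3: Particle density = mass / V_solids = 49.4 / 20.5 = 2.41 g/cm^3

2.41


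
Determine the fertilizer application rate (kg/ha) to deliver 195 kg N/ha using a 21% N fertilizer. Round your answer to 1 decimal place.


Step 1: Fertilizer rate = target N / (N content / 100)
Step 2: Rate = 195 / (21 / 100)
Step 3: Rate = 195 / 0.21
Step 4: Rate = 928.6 kg/ha

928.6


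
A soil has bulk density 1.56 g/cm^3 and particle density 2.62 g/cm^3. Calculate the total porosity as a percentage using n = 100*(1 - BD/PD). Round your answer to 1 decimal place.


Step 1: Formula: n = 100 * (1 - BD / PD)
Step 2: n = 100 * (1 - 1.56 / 2.62)
Step 3: n = 100 * (1 - 0.59542)
Step 4: n = 40.5%

40.5


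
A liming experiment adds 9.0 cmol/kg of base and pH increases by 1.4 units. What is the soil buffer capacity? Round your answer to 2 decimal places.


Step 1: BC = change in base / change in pH
Step 2: BC = 9.0 / 1.4
Step 3: BC = 6.43 cmol/(kg*pH unit)

6.43


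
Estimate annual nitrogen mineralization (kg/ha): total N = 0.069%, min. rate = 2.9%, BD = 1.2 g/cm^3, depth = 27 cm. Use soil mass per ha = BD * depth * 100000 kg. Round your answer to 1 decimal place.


Step 1: Soil mass per ha = BD * depth * 100000 = 1.2 * 27 * 100000 = 3240000 kg
Step 2: Total N pool = soil mass * N%/100 = 3240000 * 0.069/100 = 2235.6 kg/ha
Step 3: N mineralized = N pool * rate%/100 = 2235.6 * 2.9/100 = 64.8 kg/ha/yr

64.8


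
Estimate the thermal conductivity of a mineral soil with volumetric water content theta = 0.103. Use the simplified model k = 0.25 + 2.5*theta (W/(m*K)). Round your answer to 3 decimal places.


Step 1: k = 0.25 + 2.5 * theta
Step 2: k = 0.25 + 2.5 * 0.103
Step 3: k = 0.25 + 0.258
Step 4: k = 0.508 W/(m*K)

0.508


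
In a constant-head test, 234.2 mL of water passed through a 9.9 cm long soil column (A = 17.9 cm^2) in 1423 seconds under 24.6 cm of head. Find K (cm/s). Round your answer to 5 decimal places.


Step 1: K = Q * L / (A * t * h)
Step 2: Numerator = 234.2 * 9.9 = 2318.58
Step 3: Denominator = 17.9 * 1423 * 24.6 = 626603.82
Step 4: K = 2318.58 / 626603.82 = 0.0037 cm/s

0.0037


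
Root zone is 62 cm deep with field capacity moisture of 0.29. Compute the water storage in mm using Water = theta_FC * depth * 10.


Step 1: Water (mm) = theta_FC * depth (cm) * 10
Step 2: Water = 0.29 * 62 * 10
Step 3: Water = 179.8 mm

179.8


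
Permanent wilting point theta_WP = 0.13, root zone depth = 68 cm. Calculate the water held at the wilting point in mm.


Step 1: Water (mm) = theta_WP * depth * 10
Step 2: Water = 0.13 * 68 * 10
Step 3: Water = 88.4 mm

88.4


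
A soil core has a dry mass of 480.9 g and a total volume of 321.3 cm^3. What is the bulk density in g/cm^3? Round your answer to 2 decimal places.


Step 1: Identify the formula: BD = dry mass / volume
Step 2: Substitute values: BD = 480.9 / 321.3
Step 3: BD = 1.5 g/cm^3

1.5


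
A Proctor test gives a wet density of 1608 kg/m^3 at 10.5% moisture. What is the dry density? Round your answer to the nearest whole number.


Step 1: Dry density = wet density / (1 + w/100)
Step 2: Dry density = 1608 / (1 + 10.5/100)
Step 3: Dry density = 1608 / 1.105
Step 4: Dry density = 1455 kg/m^3

1455


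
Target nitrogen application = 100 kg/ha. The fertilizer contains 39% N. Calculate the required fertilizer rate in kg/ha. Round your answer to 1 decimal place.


Step 1: Fertilizer rate = target N / (N content / 100)
Step 2: Rate = 100 / (39 / 100)
Step 3: Rate = 100 / 0.39
Step 4: Rate = 256.4 kg/ha

256.4


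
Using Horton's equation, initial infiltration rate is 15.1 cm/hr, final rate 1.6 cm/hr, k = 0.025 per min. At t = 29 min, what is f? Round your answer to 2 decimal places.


Step 1: f = fc + (f0 - fc) * exp(-k * t)
Step 2: exp(-0.025 * 29) = 0.484325
Step 3: f = 1.6 + (15.1 - 1.6) * 0.484325
Step 4: f = 1.6 + 13.5 * 0.484325
Step 5: f = 8.14 cm/hr

8.14


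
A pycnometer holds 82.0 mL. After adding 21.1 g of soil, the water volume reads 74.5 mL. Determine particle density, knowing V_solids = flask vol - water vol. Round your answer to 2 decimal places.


Step 1: Volume of solids = flask volume - water volume with soil
Step 2: V_solids = 82.0 - 74.5 = 7.5 mL
Step 3: Particle density = mass / V_solids = 21.1 / 7.5 = 2.81 g/cm^3

2.81


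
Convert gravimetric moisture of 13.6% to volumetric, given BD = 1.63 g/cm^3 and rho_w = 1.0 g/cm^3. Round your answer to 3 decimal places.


Step 1: theta = (w / 100) * BD / rho_w
Step 2: theta = (13.6 / 100) * 1.63 / 1.0
Step 3: theta = 0.136 * 1.63
Step 4: theta = 0.222

0.222


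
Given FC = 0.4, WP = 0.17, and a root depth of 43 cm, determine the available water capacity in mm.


Step 1: Available water = (FC - WP) * depth * 10
Step 2: AW = (0.4 - 0.17) * 43 * 10
Step 3: AW = 0.23 * 43 * 10
Step 4: AW = 98.9 mm

98.9


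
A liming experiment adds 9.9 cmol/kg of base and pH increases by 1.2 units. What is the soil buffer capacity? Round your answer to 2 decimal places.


Step 1: BC = change in base / change in pH
Step 2: BC = 9.9 / 1.2
Step 3: BC = 8.25 cmol/(kg*pH unit)

8.25


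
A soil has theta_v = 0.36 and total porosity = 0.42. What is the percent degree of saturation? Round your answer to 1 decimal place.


Step 1: S = 100 * theta_v / n
Step 2: S = 100 * 0.36 / 0.42
Step 3: S = 85.7%

85.7


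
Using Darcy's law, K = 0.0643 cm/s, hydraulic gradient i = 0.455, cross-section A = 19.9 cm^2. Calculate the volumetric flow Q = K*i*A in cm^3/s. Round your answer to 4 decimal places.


Step 1: Apply Darcy's law: Q = K * i * A
Step 2: Q = 0.0643 * 0.455 * 19.9
Step 3: Q = 0.5822 cm^3/s

0.5822


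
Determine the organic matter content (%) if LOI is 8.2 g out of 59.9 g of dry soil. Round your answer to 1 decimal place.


Step 1: OM% = 100 * LOI / sample mass
Step 2: OM = 100 * 8.2 / 59.9
Step 3: OM = 13.7%

13.7


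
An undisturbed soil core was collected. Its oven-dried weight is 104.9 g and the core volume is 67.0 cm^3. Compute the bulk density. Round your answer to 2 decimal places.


Step 1: Identify the formula: BD = dry mass / volume
Step 2: Substitute values: BD = 104.9 / 67.0
Step 3: BD = 1.57 g/cm^3

1.57


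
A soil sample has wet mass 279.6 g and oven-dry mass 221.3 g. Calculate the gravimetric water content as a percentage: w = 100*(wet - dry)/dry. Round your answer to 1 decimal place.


Step 1: Water mass = wet - dry = 279.6 - 221.3 = 58.3 g
Step 2: w = 100 * water mass / dry mass
Step 3: w = 100 * 58.3 / 221.3 = 26.3%

26.3


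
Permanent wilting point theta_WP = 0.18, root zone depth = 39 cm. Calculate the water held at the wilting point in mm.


Step 1: Water (mm) = theta_WP * depth * 10
Step 2: Water = 0.18 * 39 * 10
Step 3: Water = 70.2 mm

70.2


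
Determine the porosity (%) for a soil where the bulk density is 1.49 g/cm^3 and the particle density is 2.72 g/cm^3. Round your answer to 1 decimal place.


Step 1: Formula: n = 100 * (1 - BD / PD)
Step 2: n = 100 * (1 - 1.49 / 2.72)
Step 3: n = 100 * (1 - 0.54779)
Step 4: n = 45.2%

45.2


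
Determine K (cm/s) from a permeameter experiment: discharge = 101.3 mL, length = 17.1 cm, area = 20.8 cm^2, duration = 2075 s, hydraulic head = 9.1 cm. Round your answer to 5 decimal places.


Step 1: K = Q * L / (A * t * h)
Step 2: Numerator = 101.3 * 17.1 = 1732.23
Step 3: Denominator = 20.8 * 2075 * 9.1 = 392756.0
Step 4: K = 1732.23 / 392756.0 = 0.00441 cm/s

0.00441


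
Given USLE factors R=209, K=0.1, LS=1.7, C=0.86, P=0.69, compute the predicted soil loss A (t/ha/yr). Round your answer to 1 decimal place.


Step 1: A = R * K * LS * C * P
Step 2: R * K = 209 * 0.1 = 20.9
Step 3: (R*K) * LS = 20.9 * 1.7 = 35.53
Step 4: * C * P = 35.53 * 0.86 * 0.69 = 21.1
Step 5: A = 21.1 t/(ha*yr)

21.1


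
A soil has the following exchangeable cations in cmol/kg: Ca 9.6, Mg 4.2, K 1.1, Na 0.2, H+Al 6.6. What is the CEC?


Step 1: CEC = Ca + Mg + K + Na + (H+Al)
Step 2: CEC = 9.6 + 4.2 + 1.1 + 0.2 + 6.6
Step 3: CEC = 21.7 cmol/kg

21.7


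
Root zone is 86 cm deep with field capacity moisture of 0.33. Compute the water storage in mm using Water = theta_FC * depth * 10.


Step 1: Water (mm) = theta_FC * depth (cm) * 10
Step 2: Water = 0.33 * 86 * 10
Step 3: Water = 283.8 mm

283.8


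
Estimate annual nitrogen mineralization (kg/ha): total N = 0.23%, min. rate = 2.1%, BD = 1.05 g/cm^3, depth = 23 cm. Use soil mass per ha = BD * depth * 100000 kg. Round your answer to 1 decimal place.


Step 1: Soil mass per ha = BD * depth * 100000 = 1.05 * 23 * 100000 = 2415000 kg
Step 2: Total N pool = soil mass * N%/100 = 2415000 * 0.23/100 = 5554.5 kg/ha
Step 3: N mineralized = N pool * rate%/100 = 5554.5 * 2.1/100 = 116.6 kg/ha/yr

116.6


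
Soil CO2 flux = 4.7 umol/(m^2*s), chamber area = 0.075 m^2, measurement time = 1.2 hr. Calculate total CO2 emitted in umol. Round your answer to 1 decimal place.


Step 1: Convert time to seconds: 1.2 hr * 3600 = 4320.0 s
Step 2: Total = flux * area * time_s
Step 3: Total = 4.7 * 0.075 * 4320.0
Step 4: Total = 1522.8 umol

1522.8


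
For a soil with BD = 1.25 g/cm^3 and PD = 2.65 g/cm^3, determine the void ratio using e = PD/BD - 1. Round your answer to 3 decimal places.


Step 1: e = PD / BD - 1
Step 2: e = 2.65 / 1.25 - 1
Step 3: e = 2.12 - 1
Step 4: e = 1.12

1.12
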